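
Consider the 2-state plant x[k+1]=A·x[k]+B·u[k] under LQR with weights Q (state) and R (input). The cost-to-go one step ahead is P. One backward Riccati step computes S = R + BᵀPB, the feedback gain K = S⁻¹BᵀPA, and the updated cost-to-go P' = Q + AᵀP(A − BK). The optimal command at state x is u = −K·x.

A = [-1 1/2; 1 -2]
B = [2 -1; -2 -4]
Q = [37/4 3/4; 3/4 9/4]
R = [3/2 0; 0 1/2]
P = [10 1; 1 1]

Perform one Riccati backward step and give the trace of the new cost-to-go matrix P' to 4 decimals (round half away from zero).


BᵀP = [18.0000 0.0000; -14.0000 -5.0000]
S = R + BᵀPB = [3/2 0; 0 1/2] + [36.0000 -18.0000; -18.0000 34.0000] = [37.5000 -18.0000; -18.0000 34.5000]
BᵀPA = [-18.0000 9.0000; 9.0000 3.0000]
K = S⁻¹·BᵀPA = [-0.4733 0.3759; 0.0139 0.2831]
A−BK = [-0.0394 0.0313; 0.1090 -0.1160]
AᵀP(A−BK) = [0.3550 -0.2819; -0.2819 0.2680]
P' = Q + AᵀP(A−BK) = [9.6050 0.4681; 0.4681 2.5180]
tr(P') = 12.1230

12.1230


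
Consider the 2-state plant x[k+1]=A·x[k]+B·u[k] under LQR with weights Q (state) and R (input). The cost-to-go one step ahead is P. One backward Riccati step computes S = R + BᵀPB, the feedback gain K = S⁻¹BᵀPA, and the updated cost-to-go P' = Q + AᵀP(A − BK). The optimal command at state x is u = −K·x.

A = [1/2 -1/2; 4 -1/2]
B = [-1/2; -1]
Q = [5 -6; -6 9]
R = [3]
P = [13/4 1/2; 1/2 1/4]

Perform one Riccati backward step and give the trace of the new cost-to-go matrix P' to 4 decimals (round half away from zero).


19.5043

BᵀP = [-2.1250 -0.5000]
S = R + BᵀPB = [3] + [1.5625] = [4.5625]
BᵀPA = [-3.0625 1.3125]
K = S⁻¹·BᵀPA = [-0.6712 0.2877]
A−BK = [0.1644 -0.3562; 3.3288 -0.2123]
AᵀP(A−BK) = [4.7568 -1.5565; -1.5565 0.7474]
P' = Q + AᵀP(A−BK) = [9.7568 -7.5565; -7.5565 9.7474]
tr(P') = 19.5043


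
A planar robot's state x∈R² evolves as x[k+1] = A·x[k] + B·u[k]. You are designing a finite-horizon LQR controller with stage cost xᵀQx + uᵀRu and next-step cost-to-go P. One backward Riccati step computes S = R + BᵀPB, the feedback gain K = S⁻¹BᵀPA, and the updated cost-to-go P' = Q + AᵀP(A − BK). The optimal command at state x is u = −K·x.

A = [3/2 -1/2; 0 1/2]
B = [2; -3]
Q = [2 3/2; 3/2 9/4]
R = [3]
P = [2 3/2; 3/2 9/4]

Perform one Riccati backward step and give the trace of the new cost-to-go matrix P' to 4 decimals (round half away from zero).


BᵀP = [-0.5000 -3.7500]
S = R + BᵀPB = [3] + [10.2500] = [13.2500]
BᵀPA = [-0.7500 -1.6250]
K = S⁻¹·BᵀPA = [-0.0566 -0.1226]
A−BK = [1.6132 -0.2547; -0.1698 0.1321]
AᵀP(A−BK) = [4.4575 -0.4670; -0.4670 0.1132]
P' = Q + AᵀP(A−BK) = [6.4575 1.0330; 1.0330 2.3632]
tr(P') = 8.8208

8.8208


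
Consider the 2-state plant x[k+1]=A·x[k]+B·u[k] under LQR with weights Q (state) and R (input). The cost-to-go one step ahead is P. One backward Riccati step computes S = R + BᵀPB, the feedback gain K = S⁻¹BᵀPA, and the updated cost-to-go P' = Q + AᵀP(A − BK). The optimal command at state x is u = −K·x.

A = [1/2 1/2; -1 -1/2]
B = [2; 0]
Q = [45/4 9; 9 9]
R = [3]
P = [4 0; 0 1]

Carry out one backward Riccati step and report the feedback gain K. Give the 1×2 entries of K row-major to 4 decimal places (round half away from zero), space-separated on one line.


BᵀP = [8.0000 0.0000]
S = R + BᵀPB = [3] + [16.0000] = [19.0000]
BᵀPA = [4.0000 4.0000]
K = S⁻¹·BᵀPA = [0.2105 0.2105]
A−BK = [0.0789 0.0789; -1.0000 -0.5000]
AᵀP(A−BK) = [1.1579 0.6579; 0.6579 0.4079]
P' = Q + AᵀP(A−BK) = [12.4079 9.6579; 9.6579 9.4079]
tr(P') = 21.8158

0.2105 0.2105


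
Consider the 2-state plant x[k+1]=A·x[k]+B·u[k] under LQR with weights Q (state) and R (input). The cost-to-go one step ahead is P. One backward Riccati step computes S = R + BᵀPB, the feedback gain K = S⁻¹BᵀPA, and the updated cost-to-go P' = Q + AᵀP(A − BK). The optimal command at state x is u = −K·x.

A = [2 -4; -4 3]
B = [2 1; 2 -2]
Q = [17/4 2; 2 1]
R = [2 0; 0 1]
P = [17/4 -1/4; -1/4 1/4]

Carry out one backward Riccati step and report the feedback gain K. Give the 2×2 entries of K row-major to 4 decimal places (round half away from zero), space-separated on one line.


0.2406 -0.9323 1.4586 -1.9023

BᵀP = [8.0000 0.0000; 4.7500 -0.7500]
S = R + BᵀPB = [2 0; 0 1] + [16.0000 8.0000; 8.0000 6.2500] = [18.0000 8.0000; 8.0000 7.2500]
BᵀPA = [16.0000 -32.0000; 12.5000 -21.2500]
K = S⁻¹·BᵀPA = [0.2406 -0.9323; 1.4586 -1.9023]
A−BK = [0.0602 -0.2331; -1.5639 1.0602]
AᵀP(A−BK) = [2.9173 -3.8045; -3.8045 5.9925]
P' = Q + AᵀP(A−BK) = [7.1673 -1.8045; -1.8045 6.9925]
tr(P') = 14.1598


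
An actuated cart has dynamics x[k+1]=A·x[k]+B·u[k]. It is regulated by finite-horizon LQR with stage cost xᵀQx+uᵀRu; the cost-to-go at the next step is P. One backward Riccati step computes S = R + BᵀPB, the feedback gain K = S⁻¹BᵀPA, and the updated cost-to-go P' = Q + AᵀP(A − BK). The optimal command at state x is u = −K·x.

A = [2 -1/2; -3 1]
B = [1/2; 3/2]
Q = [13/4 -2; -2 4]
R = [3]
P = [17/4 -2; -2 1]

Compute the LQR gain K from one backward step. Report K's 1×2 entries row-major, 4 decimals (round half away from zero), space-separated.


-0.9811 0.2830

BᵀP = [-0.8750 0.5000]
S = R + BᵀPB = [3] + [0.3125] = [3.3125]
BᵀPA = [-3.2500 0.9375]
K = S⁻¹·BᵀPA = [-0.9811 0.2830]
A−BK = [2.4906 -0.6415; -1.5283 0.5755]
AᵀP(A−BK) = [46.8113 -13.3302; -13.3302 3.7972]
P' = Q + AᵀP(A−BK) = [50.0613 -15.3302; -15.3302 7.7972]
tr(P') = 57.8585


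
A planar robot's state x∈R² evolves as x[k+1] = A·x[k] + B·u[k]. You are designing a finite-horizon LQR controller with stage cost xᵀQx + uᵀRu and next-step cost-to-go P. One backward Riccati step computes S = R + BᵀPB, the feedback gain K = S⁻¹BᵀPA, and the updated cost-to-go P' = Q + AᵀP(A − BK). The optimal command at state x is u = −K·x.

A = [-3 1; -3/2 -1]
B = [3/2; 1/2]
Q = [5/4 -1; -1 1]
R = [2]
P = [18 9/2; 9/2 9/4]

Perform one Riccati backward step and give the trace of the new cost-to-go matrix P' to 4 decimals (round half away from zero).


12.8902

BᵀP = [29.2500 7.8750]
S = R + BᵀPB = [2] + [47.8125] = [49.8125]
BᵀPA = [-99.5625 21.3750]
K = S⁻¹·BᵀPA = [-1.9987 0.4291]
A−BK = [-0.0019 0.3563; -0.5006 -1.2146]
AᵀP(A−BK) = [8.5624 -1.1518; -1.1518 2.0778]
P' = Q + AᵀP(A−BK) = [9.8124 -2.1518; -2.1518 3.0778]
tr(P') = 12.8902


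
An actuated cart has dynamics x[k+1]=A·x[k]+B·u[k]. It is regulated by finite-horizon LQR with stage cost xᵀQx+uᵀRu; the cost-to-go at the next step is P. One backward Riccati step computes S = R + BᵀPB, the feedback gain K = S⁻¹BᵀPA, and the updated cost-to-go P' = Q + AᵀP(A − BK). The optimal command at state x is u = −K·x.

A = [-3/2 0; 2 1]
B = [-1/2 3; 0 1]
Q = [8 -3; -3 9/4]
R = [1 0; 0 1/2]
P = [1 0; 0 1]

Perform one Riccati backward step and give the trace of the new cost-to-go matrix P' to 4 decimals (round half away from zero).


16.6408

BᵀP = [-0.5000 0.0000; 3.0000 1.0000]
S = R + BᵀPB = [1 0; 0 1/2] + [0.2500 -1.5000; -1.5000 10.0000] = [1.2500 -1.5000; -1.5000 10.5000]
BᵀPA = [0.7500 0.0000; -2.5000 1.0000]
K = S⁻¹·BᵀPA = [0.3793 0.1379; -0.1839 0.1149]
A−BK = [-0.7586 -0.2759; 2.1839 0.8851]
AᵀP(A−BK) = [5.5057 2.1839; 2.1839 0.8851]
P' = Q + AᵀP(A−BK) = [13.5057 -0.8161; -0.8161 3.1351]
tr(P') = 16.6408


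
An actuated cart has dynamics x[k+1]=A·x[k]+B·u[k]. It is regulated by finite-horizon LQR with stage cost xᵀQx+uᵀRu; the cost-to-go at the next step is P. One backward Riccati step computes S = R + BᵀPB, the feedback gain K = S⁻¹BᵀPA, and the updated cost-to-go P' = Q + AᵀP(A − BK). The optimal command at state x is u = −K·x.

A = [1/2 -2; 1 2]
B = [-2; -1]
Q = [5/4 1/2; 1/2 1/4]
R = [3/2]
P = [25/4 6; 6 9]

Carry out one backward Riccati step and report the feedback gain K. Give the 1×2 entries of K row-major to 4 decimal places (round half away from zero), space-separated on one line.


BᵀP = [-18.5000 -21.0000]
S = R + BᵀPB = [3/2] + [58.0000] = [59.5000]
BᵀPA = [-30.2500 -5.0000]
K = S⁻¹·BᵀPA = [-0.5084 -0.0840]
A−BK = [-0.5168 -2.1681; 0.4916 1.9160]
AᵀP(A−BK) = [1.1833 3.2080; 3.2080 12.5798]
P' = Q + AᵀP(A−BK) = [2.4333 3.7080; 3.7080 12.8298]
tr(P') = 15.2631

-0.5084 -0.0840


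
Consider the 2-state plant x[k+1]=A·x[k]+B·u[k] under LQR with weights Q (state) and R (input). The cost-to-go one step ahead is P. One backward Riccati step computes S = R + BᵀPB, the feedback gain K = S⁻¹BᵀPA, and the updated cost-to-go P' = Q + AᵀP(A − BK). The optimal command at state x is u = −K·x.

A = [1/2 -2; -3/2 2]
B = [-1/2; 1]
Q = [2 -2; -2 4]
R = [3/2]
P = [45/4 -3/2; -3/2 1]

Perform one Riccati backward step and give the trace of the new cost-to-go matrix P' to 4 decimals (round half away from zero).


BᵀP = [-7.1250 1.7500]
S = R + BᵀPB = [3/2] + [5.3125] = [6.8125]
BᵀPA = [-6.1875 17.7500]
K = S⁻¹·BᵀPA = [-0.9083 2.6055]
A−BK = [0.0459 -0.6972; -0.5917 -0.6055]
AᵀP(A−BK) = [1.6927 -4.1284; -4.1284 14.7523]
P' = Q + AᵀP(A−BK) = [3.6927 -6.1284; -6.1284 18.7523]
tr(P') = 22.4450

22.4450


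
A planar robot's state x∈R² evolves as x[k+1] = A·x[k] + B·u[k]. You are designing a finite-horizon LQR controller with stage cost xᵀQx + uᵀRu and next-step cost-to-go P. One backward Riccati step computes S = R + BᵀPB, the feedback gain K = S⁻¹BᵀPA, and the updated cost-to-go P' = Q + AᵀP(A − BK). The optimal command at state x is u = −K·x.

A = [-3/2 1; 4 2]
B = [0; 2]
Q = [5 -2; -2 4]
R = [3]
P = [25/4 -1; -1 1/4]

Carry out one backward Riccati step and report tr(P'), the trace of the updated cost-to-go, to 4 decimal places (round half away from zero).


BᵀP = [-2.0000 0.5000]
S = R + BᵀPB = [3] + [1.0000] = [4.0000]
BᵀPA = [5.0000 -1.0000]
K = S⁻¹·BᵀPA = [1.2500 -0.2500]
A−BK = [-1.5000 1.0000; 1.5000 2.5000]
AᵀP(A−BK) = [23.8125 -7.1250; -7.1250 3.0000]
P' = Q + AᵀP(A−BK) = [28.8125 -9.1250; -9.1250 7.0000]
tr(P') = 35.8125

35.8125


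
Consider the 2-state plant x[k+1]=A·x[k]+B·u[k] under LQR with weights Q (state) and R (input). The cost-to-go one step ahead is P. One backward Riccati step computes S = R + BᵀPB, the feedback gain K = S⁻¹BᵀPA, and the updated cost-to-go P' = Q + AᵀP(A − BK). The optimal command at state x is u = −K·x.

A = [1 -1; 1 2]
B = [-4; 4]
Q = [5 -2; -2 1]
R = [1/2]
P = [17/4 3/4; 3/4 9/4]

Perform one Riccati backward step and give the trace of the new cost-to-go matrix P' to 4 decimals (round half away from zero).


15.0575

BᵀP = [-14.0000 6.0000]
S = R + BᵀPB = [1/2] + [80.0000] = [80.5000]
BᵀPA = [-8.0000 26.0000]
K = S⁻¹·BᵀPA = [-0.0994 0.3230]
A−BK = [0.6025 0.2919; 1.3975 0.7081]
AᵀP(A−BK) = [7.2050 3.5839; 3.5839 1.8525]
P' = Q + AᵀP(A−BK) = [12.2050 1.5839; 1.5839 2.8525]
tr(P') = 15.0575


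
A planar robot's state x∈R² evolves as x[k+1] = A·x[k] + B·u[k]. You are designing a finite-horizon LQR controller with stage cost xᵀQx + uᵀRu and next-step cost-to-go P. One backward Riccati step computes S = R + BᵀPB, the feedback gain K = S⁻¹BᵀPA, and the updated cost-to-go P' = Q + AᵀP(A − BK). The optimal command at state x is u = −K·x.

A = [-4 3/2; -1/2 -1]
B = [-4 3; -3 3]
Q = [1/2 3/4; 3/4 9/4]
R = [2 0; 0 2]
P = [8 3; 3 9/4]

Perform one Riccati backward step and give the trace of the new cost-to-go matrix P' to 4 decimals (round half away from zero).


BᵀP = [-41.0000 -18.7500; 33.0000 15.7500]
S = R + BᵀPB = [2 0; 0 2] + [220.2500 -179.2500; -179.2500 146.2500] = [222.2500 -179.2500; -179.2500 148.2500]
BᵀPA = [173.3750 -42.7500; -139.8750 33.7500]
K = S⁻¹·BᵀPA = [0.7705 -0.3521; -0.0119 -0.1980]
A−BK = [-0.8823 0.6858; 1.8472 -1.4621]
AᵀP(A−BK) = [5.3139 -3.7848; -3.7848 2.8826]
P' = Q + AᵀP(A−BK) = [5.8139 -3.0348; -3.0348 5.1326]
tr(P') = 10.9465

10.9465


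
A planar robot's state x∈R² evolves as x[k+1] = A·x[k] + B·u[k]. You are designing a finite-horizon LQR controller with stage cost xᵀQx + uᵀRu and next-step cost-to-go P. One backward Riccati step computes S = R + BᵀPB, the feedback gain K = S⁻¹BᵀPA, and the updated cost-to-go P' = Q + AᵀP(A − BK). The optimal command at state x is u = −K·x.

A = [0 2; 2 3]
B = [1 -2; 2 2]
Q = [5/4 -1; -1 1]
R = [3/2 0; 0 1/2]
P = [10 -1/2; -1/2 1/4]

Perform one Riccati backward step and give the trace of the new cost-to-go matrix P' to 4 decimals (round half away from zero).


5.0146

BᵀP = [9.0000 0.0000; -21.0000 1.5000]
S = R + BᵀPB = [3/2 0; 0 1/2] + [9.0000 -18.0000; -18.0000 45.0000] = [10.5000 -18.0000; -18.0000 45.5000]
BᵀPA = [0.0000 18.0000; 3.0000 -37.5000]
K = S⁻¹·BᵀPA = [0.3512 0.9366; 0.2049 -0.4537]
A−BK = [0.0585 0.1561; 0.8878 2.0341]
AᵀP(A−BK) = [0.3854 0.8610; 0.8610 2.3793]
P' = Q + AᵀP(A−BK) = [1.6354 -0.1390; -0.1390 3.3793]
tr(P') = 5.0146


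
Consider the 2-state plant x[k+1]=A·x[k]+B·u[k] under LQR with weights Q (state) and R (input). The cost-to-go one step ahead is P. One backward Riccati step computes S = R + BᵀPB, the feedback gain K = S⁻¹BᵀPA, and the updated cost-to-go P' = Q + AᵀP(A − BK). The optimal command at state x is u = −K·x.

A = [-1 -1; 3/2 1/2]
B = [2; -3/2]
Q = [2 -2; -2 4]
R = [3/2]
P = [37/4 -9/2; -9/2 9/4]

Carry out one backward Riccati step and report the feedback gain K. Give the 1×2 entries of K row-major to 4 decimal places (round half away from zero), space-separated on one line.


-0.6209 -0.4455

BᵀP = [25.2500 -12.3750]
S = R + BᵀPB = [3/2] + [69.0625] = [70.5625]
BᵀPA = [-43.8125 -31.4375]
K = S⁻¹·BᵀPA = [-0.6209 -0.4455]
A−BK = [0.2418 -0.1089; 0.5686 -0.1683]
AᵀP(A−BK) = [0.6092 0.4178; 0.4178 0.3062]
P' = Q + AᵀP(A−BK) = [2.6092 -1.5822; -1.5822 4.3062]
tr(P') = 6.9154


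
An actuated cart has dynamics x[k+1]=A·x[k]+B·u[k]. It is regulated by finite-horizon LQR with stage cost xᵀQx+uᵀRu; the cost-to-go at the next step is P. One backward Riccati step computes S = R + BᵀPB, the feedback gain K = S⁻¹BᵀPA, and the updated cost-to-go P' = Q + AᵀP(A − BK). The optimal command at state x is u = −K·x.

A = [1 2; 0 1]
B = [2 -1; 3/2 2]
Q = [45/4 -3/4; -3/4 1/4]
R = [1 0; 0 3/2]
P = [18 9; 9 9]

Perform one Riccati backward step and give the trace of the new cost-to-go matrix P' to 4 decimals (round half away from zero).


BᵀP = [49.5000 31.5000; 0.0000 9.0000]
S = R + BᵀPB = [1 0; 0 3/2] + [146.2500 13.5000; 13.5000 18.0000] = [147.2500 13.5000; 13.5000 19.5000]
BᵀPA = [49.5000 130.5000; 0.0000 9.0000]
K = S⁻¹·BᵀPA = [0.3589 0.9011; -0.2485 -0.1623]
A−BK = [0.0336 0.0354; -0.0414 -0.0271]
AᵀP(A−BK) = [0.2322 0.3941; 0.3941 0.8635]
P' = Q + AᵀP(A−BK) = [11.4822 -0.3559; -0.3559 1.1135]
tr(P') = 12.5957

12.5957


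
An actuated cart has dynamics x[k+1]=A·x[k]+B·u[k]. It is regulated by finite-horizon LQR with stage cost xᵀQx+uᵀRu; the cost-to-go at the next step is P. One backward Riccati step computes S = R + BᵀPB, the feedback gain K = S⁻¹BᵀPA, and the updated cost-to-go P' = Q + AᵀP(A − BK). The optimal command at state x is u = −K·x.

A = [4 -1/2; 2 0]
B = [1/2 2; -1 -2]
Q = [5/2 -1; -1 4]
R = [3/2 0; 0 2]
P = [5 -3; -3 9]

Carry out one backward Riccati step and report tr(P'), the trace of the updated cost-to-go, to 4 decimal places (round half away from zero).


BᵀP = [5.5000 -10.5000; 16.0000 -24.0000]
S = R + BᵀPB = [3/2 0; 0 2] + [13.2500 32.0000; 32.0000 80.0000] = [14.7500 32.0000; 32.0000 82.0000]
BᵀPA = [1.0000 -2.7500; 16.0000 -8.0000]
K = S⁻¹·BᵀPA = [-2.3181 0.1644; 1.0997 -0.1617]
A−BK = [2.9596 -0.2588; 1.8814 -0.1590]
AᵀP(A−BK) = [52.7224 -4.5768; -4.5768 0.4084]
P' = Q + AᵀP(A−BK) = [55.2224 -5.5768; -5.5768 4.4084]
tr(P') = 59.6307

59.6307


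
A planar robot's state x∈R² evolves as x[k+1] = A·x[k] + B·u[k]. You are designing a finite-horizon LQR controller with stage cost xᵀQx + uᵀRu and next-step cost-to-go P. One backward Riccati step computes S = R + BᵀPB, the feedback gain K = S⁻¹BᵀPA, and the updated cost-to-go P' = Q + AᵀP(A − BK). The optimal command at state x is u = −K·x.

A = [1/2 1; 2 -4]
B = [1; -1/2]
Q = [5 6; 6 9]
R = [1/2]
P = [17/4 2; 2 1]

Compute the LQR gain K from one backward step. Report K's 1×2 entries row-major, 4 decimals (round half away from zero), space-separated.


BᵀP = [3.2500 1.5000]
S = R + BᵀPB = [1/2] + [2.5000] = [3.0000]
BᵀPA = [4.6250 -2.7500]
K = S⁻¹·BᵀPA = [1.5417 -0.9167]
A−BK = [-1.0417 1.9167; 2.7708 -4.4583]
AᵀP(A−BK) = [1.9323 -1.6354; -1.6354 1.7292]
P' = Q + AᵀP(A−BK) = [6.9323 4.3646; 4.3646 10.7292]
tr(P') = 17.6615

1.5417 -0.9167


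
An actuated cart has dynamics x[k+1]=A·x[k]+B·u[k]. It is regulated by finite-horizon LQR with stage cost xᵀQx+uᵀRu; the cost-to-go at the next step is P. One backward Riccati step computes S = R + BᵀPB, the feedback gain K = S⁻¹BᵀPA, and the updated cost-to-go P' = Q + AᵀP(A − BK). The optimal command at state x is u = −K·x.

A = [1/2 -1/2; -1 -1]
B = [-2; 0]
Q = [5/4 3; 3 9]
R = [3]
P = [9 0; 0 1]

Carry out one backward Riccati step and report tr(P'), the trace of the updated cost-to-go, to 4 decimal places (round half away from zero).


BᵀP = [-18.0000 0.0000]
S = R + BᵀPB = [3] + [36.0000] = [39.0000]
BᵀPA = [-9.0000 9.0000]
K = S⁻¹·BᵀPA = [-0.2308 0.2308]
A−BK = [0.0385 -0.0385; -1.0000 -1.0000]
AᵀP(A−BK) = [1.1731 0.8269; 0.8269 1.1731]
P' = Q + AᵀP(A−BK) = [2.4231 3.8269; 3.8269 10.1731]
tr(P') = 12.5962

12.5962


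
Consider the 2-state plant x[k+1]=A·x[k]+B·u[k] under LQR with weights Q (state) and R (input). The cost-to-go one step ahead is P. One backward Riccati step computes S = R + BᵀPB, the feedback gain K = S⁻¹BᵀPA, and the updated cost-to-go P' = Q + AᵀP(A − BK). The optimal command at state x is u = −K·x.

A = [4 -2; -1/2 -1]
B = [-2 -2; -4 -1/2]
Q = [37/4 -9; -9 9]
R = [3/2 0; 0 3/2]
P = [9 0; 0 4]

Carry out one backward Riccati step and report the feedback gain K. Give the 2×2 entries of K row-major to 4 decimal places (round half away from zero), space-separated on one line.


0.3347 0.1674 -2.2267 0.7957

BᵀP = [-18.0000 -16.0000; -18.0000 -2.0000]
S = R + BᵀPB = [3/2 0; 0 3/2] + [100.0000 44.0000; 44.0000 37.0000] = [101.5000 44.0000; 44.0000 38.5000]
BᵀPA = [-64.0000 52.0000; -71.0000 38.0000]
K = S⁻¹·BᵀPA = [0.3347 0.1674; -2.2267 0.7957]
A−BK = [0.2161 -0.0738; -0.2744 0.0673]
AᵀP(A−BK) = [8.3267 -2.7912; -2.7912 1.0590]
P' = Q + AᵀP(A−BK) = [17.5767 -11.7912; -11.7912 10.0590]
tr(P') = 27.6357


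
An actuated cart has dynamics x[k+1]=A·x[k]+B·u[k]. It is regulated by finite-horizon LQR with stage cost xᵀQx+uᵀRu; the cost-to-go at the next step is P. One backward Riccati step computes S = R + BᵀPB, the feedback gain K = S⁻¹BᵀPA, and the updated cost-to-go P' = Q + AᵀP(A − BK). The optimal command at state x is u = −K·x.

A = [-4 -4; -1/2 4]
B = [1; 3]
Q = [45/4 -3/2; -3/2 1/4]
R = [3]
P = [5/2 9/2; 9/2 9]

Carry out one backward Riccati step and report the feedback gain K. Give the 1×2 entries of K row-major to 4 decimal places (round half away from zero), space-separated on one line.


-0.7026 0.5463

BᵀP = [16.0000 31.5000]
S = R + BᵀPB = [3] + [110.5000] = [113.5000]
BᵀPA = [-79.7500 62.0000]
K = S⁻¹·BᵀPA = [-0.7026 0.5463]
A−BK = [-3.2974 -4.5463; 1.6079 2.3612]
AᵀP(A−BK) = [4.2142 2.5639; 2.5639 6.1322]
P' = Q + AᵀP(A−BK) = [15.4642 1.0639; 1.0639 6.3822]
tr(P') = 21.8464


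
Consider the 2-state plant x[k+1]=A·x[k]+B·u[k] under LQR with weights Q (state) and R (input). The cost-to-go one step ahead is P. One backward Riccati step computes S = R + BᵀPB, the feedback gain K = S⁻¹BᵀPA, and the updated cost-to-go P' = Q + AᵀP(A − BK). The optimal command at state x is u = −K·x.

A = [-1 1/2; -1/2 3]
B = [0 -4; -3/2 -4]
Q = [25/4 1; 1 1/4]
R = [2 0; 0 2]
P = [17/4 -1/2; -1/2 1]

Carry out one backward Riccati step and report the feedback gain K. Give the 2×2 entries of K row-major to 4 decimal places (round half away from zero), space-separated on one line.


BᵀP = [0.7500 -1.5000; -15.0000 -2.0000]
S = R + BᵀPB = [2 0; 0 2] + [2.2500 3.0000; 3.0000 68.0000] = [4.2500 3.0000; 3.0000 70.0000]
BᵀPA = [0.0000 -4.1250; 16.0000 -13.5000]
K = S⁻¹·BᵀPA = [-0.1664 -0.8605; 0.2357 -0.1560]
A−BK = [-0.0572 -0.1239; 0.1932 1.0854]
AᵀP(A−BK) = [0.2288 0.4957; 0.4957 2.9073]
P' = Q + AᵀP(A−BK) = [6.4788 1.4957; 1.4957 3.1573]
tr(P') = 9.6360

-0.1664 -0.8605 0.2357 -0.1560


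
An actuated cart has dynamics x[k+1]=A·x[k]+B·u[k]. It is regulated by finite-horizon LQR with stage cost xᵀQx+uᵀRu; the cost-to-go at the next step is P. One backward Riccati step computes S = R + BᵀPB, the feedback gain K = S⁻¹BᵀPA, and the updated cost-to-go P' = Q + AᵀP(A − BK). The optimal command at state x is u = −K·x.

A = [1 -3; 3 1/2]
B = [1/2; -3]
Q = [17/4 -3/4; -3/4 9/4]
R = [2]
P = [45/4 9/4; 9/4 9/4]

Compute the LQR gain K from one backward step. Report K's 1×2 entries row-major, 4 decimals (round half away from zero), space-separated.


-0.9829 0.0307

BᵀP = [-1.1250 -5.6250]
S = R + BᵀPB = [2] + [16.3125] = [18.3125]
BᵀPA = [-18.0000 0.5625]
K = S⁻¹·BᵀPA = [-0.9829 0.0307]
A−BK = [1.4915 -3.0154; 0.0512 0.5922]
AᵀP(A−BK) = [27.3072 -48.9471; -48.9471 95.0452]
P' = Q + AᵀP(A−BK) = [31.5572 -49.6971; -49.6971 97.2952]
tr(P') = 128.8524


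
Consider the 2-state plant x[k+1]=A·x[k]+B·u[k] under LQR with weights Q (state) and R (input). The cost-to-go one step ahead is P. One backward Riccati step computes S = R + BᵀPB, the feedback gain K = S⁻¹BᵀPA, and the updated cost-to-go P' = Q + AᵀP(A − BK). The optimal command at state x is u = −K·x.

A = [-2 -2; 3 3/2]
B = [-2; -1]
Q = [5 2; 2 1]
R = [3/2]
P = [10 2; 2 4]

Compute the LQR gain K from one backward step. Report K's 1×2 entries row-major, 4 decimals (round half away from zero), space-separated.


BᵀP = [-22.0000 -8.0000]
S = R + BᵀPB = [3/2] + [52.0000] = [53.5000]
BᵀPA = [20.0000 32.0000]
K = S⁻¹·BᵀPA = [0.3738 0.5981]
A−BK = [-1.2523 -0.8037; 3.3738 2.0981]
AᵀP(A−BK) = [44.5234 28.0374; 28.0374 17.8598]
P' = Q + AᵀP(A−BK) = [49.5234 30.0374; 30.0374 18.8598]
tr(P') = 68.3832

0.3738 0.5981


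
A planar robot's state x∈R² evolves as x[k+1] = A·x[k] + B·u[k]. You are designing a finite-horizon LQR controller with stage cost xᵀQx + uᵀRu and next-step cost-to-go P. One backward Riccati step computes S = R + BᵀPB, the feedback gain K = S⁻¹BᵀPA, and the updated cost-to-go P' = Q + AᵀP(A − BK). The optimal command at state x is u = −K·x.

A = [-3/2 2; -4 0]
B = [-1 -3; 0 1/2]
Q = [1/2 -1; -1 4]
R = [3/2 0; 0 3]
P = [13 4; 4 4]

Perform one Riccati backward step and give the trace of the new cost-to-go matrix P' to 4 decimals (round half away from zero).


58.5426

BᵀP = [-13.0000 -4.0000; -37.0000 -10.0000]
S = R + BᵀPB = [3/2 0; 0 3] + [13.0000 37.0000; 37.0000 106.0000] = [14.5000 37.0000; 37.0000 109.0000]
BᵀPA = [35.5000 -26.0000; 95.5000 -74.0000]
K = S⁻¹·BᵀPA = [1.5887 -0.4539; 0.3369 -0.5248]
A−BK = [1.0993 -0.0284; -4.1684 0.2624]
AᵀP(A−BK) = [52.6809 -4.7660; -4.7660 1.3617]
P' = Q + AᵀP(A−BK) = [53.1809 -5.7660; -5.7660 5.3617]
tr(P') = 58.5426


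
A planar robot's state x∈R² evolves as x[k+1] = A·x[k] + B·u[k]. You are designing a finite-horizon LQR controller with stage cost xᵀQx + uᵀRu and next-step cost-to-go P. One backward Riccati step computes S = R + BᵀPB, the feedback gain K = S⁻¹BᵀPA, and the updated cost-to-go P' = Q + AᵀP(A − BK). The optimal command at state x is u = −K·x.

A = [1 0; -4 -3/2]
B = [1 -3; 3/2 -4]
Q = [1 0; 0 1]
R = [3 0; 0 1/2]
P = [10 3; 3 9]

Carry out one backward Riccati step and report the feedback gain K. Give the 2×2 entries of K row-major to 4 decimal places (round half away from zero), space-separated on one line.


-0.7023 -0.2029 0.1993 0.1478

BᵀP = [14.5000 16.5000; -42.0000 -45.0000]
S = R + BᵀPB = [3 0; 0 1/2] + [39.2500 -109.5000; -109.5000 306.0000] = [42.2500 -109.5000; -109.5000 306.5000]
BᵀPA = [-51.5000 -24.7500; 138.0000 67.5000]
K = S⁻¹·BᵀPA = [-0.7023 -0.2029; 0.1993 0.1478]
A−BK = [2.3003 0.6461; -2.1492 -0.6047]
AᵀP(A−BK) = [66.3225 18.6625; 18.6625 5.2558]
P' = Q + AᵀP(A−BK) = [67.3225 18.6625; 18.6625 6.2558]
tr(P') = 73.5782


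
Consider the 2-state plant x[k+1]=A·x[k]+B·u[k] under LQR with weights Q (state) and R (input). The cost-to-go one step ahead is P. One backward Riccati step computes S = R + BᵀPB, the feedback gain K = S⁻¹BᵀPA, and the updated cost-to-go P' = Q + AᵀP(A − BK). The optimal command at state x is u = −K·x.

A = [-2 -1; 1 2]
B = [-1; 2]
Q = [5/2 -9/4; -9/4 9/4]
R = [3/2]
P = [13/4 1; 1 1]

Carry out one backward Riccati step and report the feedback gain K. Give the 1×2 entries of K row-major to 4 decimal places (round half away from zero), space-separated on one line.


0.7368 0.6842

BᵀP = [-1.2500 1.0000]
S = R + BᵀPB = [3/2] + [3.2500] = [4.7500]
BᵀPA = [3.5000 3.2500]
K = S⁻¹·BᵀPA = [0.7368 0.6842]
A−BK = [-1.2632 -0.3158; -0.4737 0.6316]
AᵀP(A−BK) = [7.4211 1.1053; 1.1053 1.0263]
P' = Q + AᵀP(A−BK) = [9.9211 -1.1447; -1.1447 3.2763]
tr(P') = 13.1974


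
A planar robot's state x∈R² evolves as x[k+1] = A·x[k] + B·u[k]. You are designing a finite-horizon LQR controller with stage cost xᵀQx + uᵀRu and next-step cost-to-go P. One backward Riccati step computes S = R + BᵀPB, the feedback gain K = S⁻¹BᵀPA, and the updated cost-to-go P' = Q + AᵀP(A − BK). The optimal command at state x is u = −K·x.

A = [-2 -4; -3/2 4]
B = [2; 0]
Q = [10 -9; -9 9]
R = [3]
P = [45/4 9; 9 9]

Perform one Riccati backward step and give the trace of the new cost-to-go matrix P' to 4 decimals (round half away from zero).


BᵀP = [22.5000 18.0000]
S = R + BᵀPB = [3] + [45.0000] = [48.0000]
BᵀPA = [-72.0000 -18.0000]
K = S⁻¹·BᵀPA = [-1.5000 -0.3750]
A−BK = [1.0000 -3.2500; -1.5000 4.0000]
AᵀP(A−BK) = [11.2500 -9.0000; -9.0000 29.2500]
P' = Q + AᵀP(A−BK) = [21.2500 -18.0000; -18.0000 38.2500]
tr(P') = 59.5000

59.5000


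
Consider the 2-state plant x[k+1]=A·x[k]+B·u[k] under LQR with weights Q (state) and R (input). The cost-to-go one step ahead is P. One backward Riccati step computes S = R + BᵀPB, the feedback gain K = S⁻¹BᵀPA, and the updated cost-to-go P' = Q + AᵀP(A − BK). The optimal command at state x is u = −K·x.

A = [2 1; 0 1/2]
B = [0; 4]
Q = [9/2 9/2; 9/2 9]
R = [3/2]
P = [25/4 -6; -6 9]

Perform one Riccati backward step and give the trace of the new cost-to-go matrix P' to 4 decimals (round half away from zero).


24.9175

BᵀP = [-24.0000 36.0000]
S = R + BᵀPB = [3/2] + [144.0000] = [145.5000]
BᵀPA = [-48.0000 -6.0000]
K = S⁻¹·BᵀPA = [-0.3299 -0.0412]
A−BK = [2.0000 1.0000; 1.3196 0.6649]
AᵀP(A−BK) = [9.1649 4.5206; 4.5206 2.2526]
P' = Q + AᵀP(A−BK) = [13.6649 9.0206; 9.0206 11.2526]
tr(P') = 24.9175


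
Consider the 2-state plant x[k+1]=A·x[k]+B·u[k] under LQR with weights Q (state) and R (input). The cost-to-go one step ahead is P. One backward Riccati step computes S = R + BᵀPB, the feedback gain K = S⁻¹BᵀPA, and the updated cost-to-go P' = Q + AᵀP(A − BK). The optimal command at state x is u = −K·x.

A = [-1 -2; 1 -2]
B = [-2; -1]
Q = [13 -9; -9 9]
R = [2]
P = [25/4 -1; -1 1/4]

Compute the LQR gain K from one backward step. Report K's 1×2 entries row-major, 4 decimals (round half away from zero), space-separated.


0.5699 0.8387

BᵀP = [-11.5000 1.7500]
S = R + BᵀPB = [2] + [21.2500] = [23.2500]
BᵀPA = [13.2500 19.5000]
K = S⁻¹·BᵀPA = [0.5699 0.8387]
A−BK = [0.1398 -0.3226; 1.5699 -1.1613]
AᵀP(A−BK) = [0.9489 0.8871; 0.8871 1.6452]
P' = Q + AᵀP(A−BK) = [13.9489 -8.1129; -8.1129 10.6452]
tr(P') = 24.5941


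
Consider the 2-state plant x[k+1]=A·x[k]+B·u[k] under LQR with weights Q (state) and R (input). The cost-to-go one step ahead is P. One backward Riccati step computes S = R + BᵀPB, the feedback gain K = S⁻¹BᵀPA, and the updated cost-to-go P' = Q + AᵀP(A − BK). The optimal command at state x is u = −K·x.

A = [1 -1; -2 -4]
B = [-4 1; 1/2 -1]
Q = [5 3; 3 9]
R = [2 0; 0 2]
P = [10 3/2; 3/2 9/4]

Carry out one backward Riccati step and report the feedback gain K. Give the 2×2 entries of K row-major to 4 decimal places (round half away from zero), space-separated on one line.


0.0205 0.8140 0.9515 1.9984

BᵀP = [-39.2500 -4.8750; 8.5000 -0.7500]
S = R + BᵀPB = [2 0; 0 2] + [154.5625 -34.3750; -34.3750 9.2500] = [156.5625 -34.3750; -34.3750 11.2500]
BᵀPA = [-29.5000 58.7500; 10.0000 -5.5000]
K = S⁻¹·BᵀPA = [0.0205 0.8140; 0.9515 1.9984]
A−BK = [0.1305 0.2577; -1.0588 -2.4086]
AᵀP(A−BK) = [4.0895 9.0296; 9.0296 21.1677]
P' = Q + AᵀP(A−BK) = [9.0895 12.0296; 12.0296 30.1677]
tr(P') = 39.2571


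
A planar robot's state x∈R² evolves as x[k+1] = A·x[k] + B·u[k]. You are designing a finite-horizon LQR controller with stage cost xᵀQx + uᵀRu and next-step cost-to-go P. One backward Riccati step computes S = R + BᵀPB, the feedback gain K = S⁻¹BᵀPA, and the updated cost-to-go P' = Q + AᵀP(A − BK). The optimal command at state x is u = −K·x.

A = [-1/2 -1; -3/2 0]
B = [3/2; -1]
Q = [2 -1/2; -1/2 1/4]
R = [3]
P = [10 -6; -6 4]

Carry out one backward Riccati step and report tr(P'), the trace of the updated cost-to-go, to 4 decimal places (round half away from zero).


3.7605

BᵀP = [21.0000 -13.0000]
S = R + BᵀPB = [3] + [44.5000] = [47.5000]
BᵀPA = [9.0000 -21.0000]
K = S⁻¹·BᵀPA = [0.1895 -0.4421]
A−BK = [-0.7842 -0.3368; -1.3105 -0.4421]
AᵀP(A−BK) = [0.7947 -0.0211; -0.0211 0.7158]
P' = Q + AᵀP(A−BK) = [2.7947 -0.5211; -0.5211 0.9658]
tr(P') = 3.7605


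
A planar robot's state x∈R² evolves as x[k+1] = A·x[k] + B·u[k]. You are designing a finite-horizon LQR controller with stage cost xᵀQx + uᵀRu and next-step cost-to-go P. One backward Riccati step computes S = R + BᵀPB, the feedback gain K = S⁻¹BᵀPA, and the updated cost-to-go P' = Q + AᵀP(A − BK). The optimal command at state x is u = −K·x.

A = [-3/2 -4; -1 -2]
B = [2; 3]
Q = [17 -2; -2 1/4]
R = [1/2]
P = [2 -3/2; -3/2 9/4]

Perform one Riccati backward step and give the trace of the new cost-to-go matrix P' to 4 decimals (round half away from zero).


BᵀP = [-0.5000 3.7500]
S = R + BᵀPB = [1/2] + [10.2500] = [10.7500]
BᵀPA = [-3.0000 -5.5000]
K = S⁻¹·BᵀPA = [-0.2791 -0.5116]
A−BK = [-0.9419 -2.9767; -0.1628 -0.4651]
AᵀP(A−BK) = [1.4128 4.4651; 4.4651 14.1860]
P' = Q + AᵀP(A−BK) = [18.4128 2.4651; 2.4651 14.4360]
tr(P') = 32.8488

32.8488


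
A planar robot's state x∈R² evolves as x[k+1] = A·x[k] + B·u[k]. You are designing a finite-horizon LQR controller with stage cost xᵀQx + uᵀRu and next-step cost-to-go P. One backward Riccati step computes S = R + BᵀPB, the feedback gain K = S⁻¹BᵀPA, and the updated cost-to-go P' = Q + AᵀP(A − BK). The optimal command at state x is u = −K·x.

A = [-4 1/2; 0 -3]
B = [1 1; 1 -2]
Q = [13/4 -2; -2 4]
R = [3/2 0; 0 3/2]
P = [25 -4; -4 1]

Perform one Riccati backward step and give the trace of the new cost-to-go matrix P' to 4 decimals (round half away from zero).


BᵀP = [21.0000 -3.0000; 33.0000 -6.0000]
S = R + BᵀPB = [3/2 0; 0 3/2] + [18.0000 27.0000; 27.0000 45.0000] = [19.5000 27.0000; 27.0000 46.5000]
BᵀPA = [-84.0000 19.5000; -132.0000 34.5000]
K = S⁻¹·BᵀPA = [-1.9241 -0.1392; -1.7215 0.8228]
A−BK = [-0.3544 -0.1835; -1.5190 -1.2152]
AᵀP(A−BK) = [11.1392 -1.0886; -1.0886 1.5791]
P' = Q + AᵀP(A−BK) = [14.3892 -3.0886; -3.0886 5.5791]
tr(P') = 19.9684

19.9684


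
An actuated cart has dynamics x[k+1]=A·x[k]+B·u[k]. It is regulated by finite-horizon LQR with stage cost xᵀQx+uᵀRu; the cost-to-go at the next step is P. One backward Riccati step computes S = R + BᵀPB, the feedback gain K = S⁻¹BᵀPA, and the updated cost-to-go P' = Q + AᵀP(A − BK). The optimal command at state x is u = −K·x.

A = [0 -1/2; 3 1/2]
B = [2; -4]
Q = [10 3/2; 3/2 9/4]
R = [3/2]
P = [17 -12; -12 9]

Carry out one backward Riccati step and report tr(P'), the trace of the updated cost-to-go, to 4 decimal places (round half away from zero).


BᵀP = [82.0000 -60.0000]
S = R + BᵀPB = [3/2] + [404.0000] = [405.5000]
BᵀPA = [-180.0000 -71.0000]
K = S⁻¹·BᵀPA = [-0.4439 -0.1751]
A−BK = [0.8878 -0.1498; 1.2244 -0.2004]
AᵀP(A−BK) = [1.0986 -0.0166; -0.0166 0.0684]
P' = Q + AᵀP(A−BK) = [11.0986 1.4834; 1.4834 2.3184]
tr(P') = 13.4171

13.4171


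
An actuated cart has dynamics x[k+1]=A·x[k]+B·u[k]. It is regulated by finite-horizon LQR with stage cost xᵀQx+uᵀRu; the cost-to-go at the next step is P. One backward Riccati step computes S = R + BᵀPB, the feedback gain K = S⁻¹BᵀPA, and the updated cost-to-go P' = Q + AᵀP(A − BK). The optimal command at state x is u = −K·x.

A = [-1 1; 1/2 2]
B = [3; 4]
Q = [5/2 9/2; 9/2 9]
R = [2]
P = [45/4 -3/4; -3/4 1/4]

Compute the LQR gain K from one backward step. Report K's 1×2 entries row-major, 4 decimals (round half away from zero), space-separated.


BᵀP = [30.7500 -1.2500]
S = R + BᵀPB = [2] + [87.2500] = [89.2500]
BᵀPA = [-31.3750 28.2500]
K = S⁻¹·BᵀPA = [-0.3515 0.3165]
A−BK = [0.0546 0.0504; 1.9062 0.7339]
AᵀP(A−BK) = [1.0329 0.0560; 0.0560 0.3081]
P' = Q + AᵀP(A−BK) = [3.5329 4.5560; 4.5560 9.3081]
tr(P') = 12.8410

-0.3515 0.3165


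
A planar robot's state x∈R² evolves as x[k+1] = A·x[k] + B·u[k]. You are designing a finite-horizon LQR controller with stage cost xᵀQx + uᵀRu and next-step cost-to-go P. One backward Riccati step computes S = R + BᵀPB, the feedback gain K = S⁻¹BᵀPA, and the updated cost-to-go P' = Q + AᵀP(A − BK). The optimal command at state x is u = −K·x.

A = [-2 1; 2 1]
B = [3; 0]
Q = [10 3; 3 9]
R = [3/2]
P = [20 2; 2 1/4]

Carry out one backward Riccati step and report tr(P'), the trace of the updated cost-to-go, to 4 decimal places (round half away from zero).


BᵀP = [60.0000 6.0000]
S = R + BᵀPB = [3/2] + [180.0000] = [181.5000]
BᵀPA = [-108.0000 66.0000]
K = S⁻¹·BᵀPA = [-0.5950 0.3636]
A−BK = [-0.2149 -0.0909; 2.0000 1.0000]
AᵀP(A−BK) = [0.7355 -0.2273; -0.2273 0.2500]
P' = Q + AᵀP(A−BK) = [10.7355 2.7727; 2.7727 9.2500]
tr(P') = 19.9855

19.9855


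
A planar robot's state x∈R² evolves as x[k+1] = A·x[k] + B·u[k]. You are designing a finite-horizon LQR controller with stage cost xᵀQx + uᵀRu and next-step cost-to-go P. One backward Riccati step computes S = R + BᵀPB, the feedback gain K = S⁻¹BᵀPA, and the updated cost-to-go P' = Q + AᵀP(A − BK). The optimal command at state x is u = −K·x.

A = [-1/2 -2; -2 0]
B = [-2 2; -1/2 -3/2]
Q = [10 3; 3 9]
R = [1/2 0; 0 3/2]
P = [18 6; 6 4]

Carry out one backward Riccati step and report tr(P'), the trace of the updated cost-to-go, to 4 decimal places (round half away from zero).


BᵀP = [-39.0000 -14.0000; 27.0000 6.0000]
S = R + BᵀPB = [1/2 0; 0 3/2] + [85.0000 -57.0000; -57.0000 45.0000] = [85.5000 -57.0000; -57.0000 46.5000]
BᵀPA = [47.5000 78.0000; -25.5000 -54.0000]
K = S⁻¹·BᵀPA = [1.0392 0.7554; 0.7255 -0.2353]
A−BK = [0.1275 -0.0186; -0.3922 0.0248]
AᵀP(A−BK) = [1.6373 0.1176; 0.1176 0.3715]
P' = Q + AᵀP(A−BK) = [11.6373 3.1176; 3.1176 9.3715]
tr(P') = 21.0088

21.0088


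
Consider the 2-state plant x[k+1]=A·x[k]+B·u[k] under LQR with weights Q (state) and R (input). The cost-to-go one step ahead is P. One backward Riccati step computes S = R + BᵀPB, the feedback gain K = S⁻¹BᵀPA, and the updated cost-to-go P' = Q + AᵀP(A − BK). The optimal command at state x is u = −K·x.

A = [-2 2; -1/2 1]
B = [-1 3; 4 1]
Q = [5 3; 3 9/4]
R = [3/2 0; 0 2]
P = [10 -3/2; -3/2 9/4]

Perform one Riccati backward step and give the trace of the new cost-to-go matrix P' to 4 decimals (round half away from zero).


BᵀP = [-16.0000 10.5000; 28.5000 -2.2500]
S = R + BᵀPB = [3/2 0; 0 2] + [58.0000 -37.5000; -37.5000 83.2500] = [59.5000 -37.5000; -37.5000 85.2500]
BᵀPA = [26.7500 -21.5000; -55.8750 54.7500]
K = S⁻¹·BᵀPA = [0.0505 0.0601; -0.6332 0.6687]
A−BK = [-0.0499 0.0541; -0.0688 0.0910]
AᵀP(A−BK) = [0.8310 -0.8709; -0.8709 0.9328]
P' = Q + AᵀP(A−BK) = [5.8310 2.1291; 2.1291 3.1828]
tr(P') = 9.0137

9.0137


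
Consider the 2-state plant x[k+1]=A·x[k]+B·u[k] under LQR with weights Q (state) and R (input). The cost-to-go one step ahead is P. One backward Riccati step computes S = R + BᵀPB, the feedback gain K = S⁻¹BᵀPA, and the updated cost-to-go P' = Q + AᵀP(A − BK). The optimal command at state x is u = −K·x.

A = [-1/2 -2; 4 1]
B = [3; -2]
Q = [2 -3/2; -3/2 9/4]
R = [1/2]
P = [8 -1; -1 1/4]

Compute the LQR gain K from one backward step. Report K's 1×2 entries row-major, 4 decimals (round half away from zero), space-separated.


-0.3158 -0.6491

BᵀP = [26.0000 -3.5000]
S = R + BᵀPB = [1/2] + [85.0000] = [85.5000]
BᵀPA = [-27.0000 -55.5000]
K = S⁻¹·BᵀPA = [-0.3158 -0.6491]
A−BK = [0.4474 -0.0526; 3.3684 -0.2982]
AᵀP(A−BK) = [1.4737 -0.0263; -0.0263 0.2237]
P' = Q + AᵀP(A−BK) = [3.4737 -1.5263; -1.5263 2.4737]
tr(P') = 5.9474


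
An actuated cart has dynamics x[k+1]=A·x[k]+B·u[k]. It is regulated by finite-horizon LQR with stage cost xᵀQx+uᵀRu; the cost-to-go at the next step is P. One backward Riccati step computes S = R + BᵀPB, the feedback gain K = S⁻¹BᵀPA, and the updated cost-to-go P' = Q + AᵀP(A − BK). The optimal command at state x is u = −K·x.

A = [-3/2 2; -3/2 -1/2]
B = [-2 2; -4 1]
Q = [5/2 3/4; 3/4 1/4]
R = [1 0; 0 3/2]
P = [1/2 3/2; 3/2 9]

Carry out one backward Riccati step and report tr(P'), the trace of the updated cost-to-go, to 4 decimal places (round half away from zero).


3.8025

BᵀP = [-7.0000 -39.0000; 2.5000 12.0000]
S = R + BᵀPB = [1 0; 0 3/2] + [170.0000 -53.0000; -53.0000 17.0000] = [171.0000 -53.0000; -53.0000 18.5000]
BᵀPA = [69.0000 5.5000; -21.7500 -1.0000]
K = S⁻¹·BᵀPA = [0.3491 0.1375; -0.1756 0.3399]
A−BK = [-0.4506 1.5952; 0.0719 -0.2898]
AᵀP(A−BK) = [0.2190 -0.2206; -0.2206 0.8336]
P' = Q + AᵀP(A−BK) = [2.7190 0.5294; 0.5294 1.0836]
tr(P') = 3.8025


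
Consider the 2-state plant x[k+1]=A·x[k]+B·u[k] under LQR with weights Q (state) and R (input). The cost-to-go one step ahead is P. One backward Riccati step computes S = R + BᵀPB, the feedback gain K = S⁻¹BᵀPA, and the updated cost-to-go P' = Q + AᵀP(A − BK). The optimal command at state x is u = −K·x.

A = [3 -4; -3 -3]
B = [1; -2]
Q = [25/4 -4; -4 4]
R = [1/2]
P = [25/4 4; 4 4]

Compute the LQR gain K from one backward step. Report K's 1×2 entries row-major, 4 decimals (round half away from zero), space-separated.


BᵀP = [-1.7500 -4.0000]
S = R + BᵀPB = [1/2] + [6.2500] = [6.7500]
BᵀPA = [6.7500 19.0000]
K = S⁻¹·BᵀPA = [1.0000 2.8148]
A−BK = [2.0000 -6.8148; -1.0000 2.6296]
AᵀP(A−BK) = [13.5000 -46.0000; -46.0000 178.5185]
P' = Q + AᵀP(A−BK) = [19.7500 -50.0000; -50.0000 182.5185]
tr(P') = 202.2685

1.0000 2.8148


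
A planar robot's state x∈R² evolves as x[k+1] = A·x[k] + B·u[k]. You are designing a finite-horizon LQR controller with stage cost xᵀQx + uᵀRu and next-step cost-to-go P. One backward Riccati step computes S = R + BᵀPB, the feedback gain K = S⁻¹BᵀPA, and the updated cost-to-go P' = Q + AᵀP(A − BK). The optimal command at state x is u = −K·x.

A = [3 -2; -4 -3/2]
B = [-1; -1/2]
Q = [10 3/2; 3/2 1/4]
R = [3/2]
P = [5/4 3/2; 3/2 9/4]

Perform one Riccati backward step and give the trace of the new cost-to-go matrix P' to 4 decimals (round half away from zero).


23.2630

BᵀP = [-2.0000 -2.6250]
S = R + BᵀPB = [3/2] + [3.3125] = [4.8125]
BᵀPA = [4.5000 7.9375]
K = S⁻¹·BᵀPA = [0.9351 1.6494]
A−BK = [3.9351 -0.3506; -3.5325 -0.6753]
AᵀP(A−BK) = [7.0422 3.8279; 3.8279 5.9708]
P' = Q + AᵀP(A−BK) = [17.0422 5.3279; 5.3279 6.2208]
tr(P') = 23.2630
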